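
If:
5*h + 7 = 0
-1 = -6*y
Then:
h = -7/5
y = 1/6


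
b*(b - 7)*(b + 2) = b^3 - 5*b^2 - 14*b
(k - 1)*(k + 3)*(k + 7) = k^3 + 9*k^2 + 11*k - 21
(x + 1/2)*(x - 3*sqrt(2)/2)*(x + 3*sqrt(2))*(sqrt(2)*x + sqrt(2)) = sqrt(2)*x^4 + 3*sqrt(2)*x^3/2 + 3*x^3 - 17*sqrt(2)*x^2/2 + 9*x^2/2 - 27*sqrt(2)*x/2 + 3*x/2 - 9*sqrt(2)/2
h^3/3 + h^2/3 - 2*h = h*(h/3 + 1)*(h - 2)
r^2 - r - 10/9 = (r - 5/3)*(r + 2/3)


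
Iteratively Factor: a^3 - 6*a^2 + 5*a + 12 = (a + 1)*(a^2 - 7*a + 12) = (a - 3)*(a + 1)*(a - 4)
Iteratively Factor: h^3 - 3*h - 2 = (h - 2)*(h^2 + 2*h + 1) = (h - 2)*(h + 1)*(h + 1)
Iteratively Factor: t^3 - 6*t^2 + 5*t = (t)*(t^2 - 6*t + 5) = t*(t - 1)*(t - 5)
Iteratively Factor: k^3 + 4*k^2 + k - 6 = (k - 1)*(k^2 + 5*k + 6) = (k - 1)*(k + 3)*(k + 2)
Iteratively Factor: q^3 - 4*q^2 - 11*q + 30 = (q - 2)*(q^2 - 2*q - 15) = (q - 2)*(q + 3)*(q - 5)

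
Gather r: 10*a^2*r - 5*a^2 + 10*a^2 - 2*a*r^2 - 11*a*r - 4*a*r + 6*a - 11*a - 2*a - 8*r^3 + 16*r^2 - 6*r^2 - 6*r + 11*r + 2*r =5*a^2 - 7*a - 8*r^3 + r^2*(10 - 2*a) + r*(10*a^2 - 15*a + 7)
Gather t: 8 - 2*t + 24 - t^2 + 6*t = -t^2 + 4*t + 32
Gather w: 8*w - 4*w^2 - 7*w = -4*w^2 + w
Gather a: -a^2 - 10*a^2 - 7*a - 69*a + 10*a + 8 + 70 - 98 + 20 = -11*a^2 - 66*a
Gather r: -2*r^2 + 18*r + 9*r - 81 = -2*r^2 + 27*r - 81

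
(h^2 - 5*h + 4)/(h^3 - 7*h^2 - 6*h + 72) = (h - 1)/(h^2 - 3*h - 18)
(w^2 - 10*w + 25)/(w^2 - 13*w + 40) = (w - 5)/(w - 8)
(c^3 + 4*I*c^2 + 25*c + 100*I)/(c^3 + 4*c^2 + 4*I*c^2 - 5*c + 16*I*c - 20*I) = (c^2 + 25)/(c^2 + 4*c - 5)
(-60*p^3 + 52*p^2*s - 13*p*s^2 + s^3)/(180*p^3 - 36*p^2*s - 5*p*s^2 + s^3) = (-2*p + s)/(6*p + s)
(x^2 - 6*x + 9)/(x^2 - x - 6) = (x - 3)/(x + 2)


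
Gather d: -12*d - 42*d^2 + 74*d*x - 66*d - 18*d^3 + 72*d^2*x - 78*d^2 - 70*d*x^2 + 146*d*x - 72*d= -18*d^3 + d^2*(72*x - 120) + d*(-70*x^2 + 220*x - 150)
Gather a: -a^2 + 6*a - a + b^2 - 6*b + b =-a^2 + 5*a + b^2 - 5*b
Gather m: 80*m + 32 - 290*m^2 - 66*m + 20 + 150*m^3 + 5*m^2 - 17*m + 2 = 150*m^3 - 285*m^2 - 3*m + 54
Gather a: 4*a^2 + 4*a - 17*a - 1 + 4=4*a^2 - 13*a + 3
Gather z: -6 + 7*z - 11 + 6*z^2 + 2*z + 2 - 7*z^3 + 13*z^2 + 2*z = -7*z^3 + 19*z^2 + 11*z - 15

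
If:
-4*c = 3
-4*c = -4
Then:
No Solution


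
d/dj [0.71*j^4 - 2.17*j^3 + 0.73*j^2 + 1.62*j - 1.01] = 2.84*j^3 - 6.51*j^2 + 1.46*j + 1.62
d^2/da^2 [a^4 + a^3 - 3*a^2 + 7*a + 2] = 12*a^2 + 6*a - 6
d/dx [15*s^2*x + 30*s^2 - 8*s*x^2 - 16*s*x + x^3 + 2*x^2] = 15*s^2 - 16*s*x - 16*s + 3*x^2 + 4*x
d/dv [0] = 0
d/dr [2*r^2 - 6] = 4*r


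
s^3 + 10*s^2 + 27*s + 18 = (s + 1)*(s + 3)*(s + 6)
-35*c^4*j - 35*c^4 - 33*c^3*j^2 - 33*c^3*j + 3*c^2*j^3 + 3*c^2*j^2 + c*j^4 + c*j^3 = (-5*c + j)*(c + j)*(7*c + j)*(c*j + c)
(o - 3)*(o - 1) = o^2 - 4*o + 3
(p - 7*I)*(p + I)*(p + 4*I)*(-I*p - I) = -I*p^4 - 2*p^3 - I*p^3 - 2*p^2 - 31*I*p^2 + 28*p - 31*I*p + 28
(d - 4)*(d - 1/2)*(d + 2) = d^3 - 5*d^2/2 - 7*d + 4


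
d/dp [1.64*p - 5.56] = 1.64000000000000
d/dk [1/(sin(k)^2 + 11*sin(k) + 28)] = -(2*sin(k) + 11)*cos(k)/(sin(k)^2 + 11*sin(k) + 28)^2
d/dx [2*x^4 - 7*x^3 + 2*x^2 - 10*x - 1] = 8*x^3 - 21*x^2 + 4*x - 10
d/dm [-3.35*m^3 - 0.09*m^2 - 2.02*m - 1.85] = -10.05*m^2 - 0.18*m - 2.02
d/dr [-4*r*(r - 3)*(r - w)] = -12*r^2 + 8*r*w + 24*r - 12*w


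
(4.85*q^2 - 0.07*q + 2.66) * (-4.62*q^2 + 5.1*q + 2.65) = -22.407*q^4 + 25.0584*q^3 + 0.206299999999998*q^2 + 13.3805*q + 7.049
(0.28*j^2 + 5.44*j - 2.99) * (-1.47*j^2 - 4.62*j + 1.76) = -0.4116*j^4 - 9.2904*j^3 - 20.2447*j^2 + 23.3882*j - 5.2624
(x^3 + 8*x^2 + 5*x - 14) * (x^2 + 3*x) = x^5 + 11*x^4 + 29*x^3 + x^2 - 42*x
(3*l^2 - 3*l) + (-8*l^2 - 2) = -5*l^2 - 3*l - 2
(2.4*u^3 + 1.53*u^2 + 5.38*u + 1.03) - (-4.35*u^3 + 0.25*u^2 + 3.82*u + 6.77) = 6.75*u^3 + 1.28*u^2 + 1.56*u - 5.74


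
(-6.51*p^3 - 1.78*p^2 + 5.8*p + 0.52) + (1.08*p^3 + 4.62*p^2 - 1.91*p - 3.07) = -5.43*p^3 + 2.84*p^2 + 3.89*p - 2.55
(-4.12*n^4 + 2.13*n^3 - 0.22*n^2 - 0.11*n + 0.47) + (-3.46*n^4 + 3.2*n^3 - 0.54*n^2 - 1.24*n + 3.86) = -7.58*n^4 + 5.33*n^3 - 0.76*n^2 - 1.35*n + 4.33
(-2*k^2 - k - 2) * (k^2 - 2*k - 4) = -2*k^4 + 3*k^3 + 8*k^2 + 8*k + 8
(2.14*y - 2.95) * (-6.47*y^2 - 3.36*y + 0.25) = -13.8458*y^3 + 11.8961*y^2 + 10.447*y - 0.7375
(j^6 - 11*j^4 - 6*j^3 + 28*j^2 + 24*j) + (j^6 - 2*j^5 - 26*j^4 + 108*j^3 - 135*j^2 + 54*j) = 2*j^6 - 2*j^5 - 37*j^4 + 102*j^3 - 107*j^2 + 78*j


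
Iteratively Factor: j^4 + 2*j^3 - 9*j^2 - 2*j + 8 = (j + 4)*(j^3 - 2*j^2 - j + 2) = (j - 1)*(j + 4)*(j^2 - j - 2) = (j - 2)*(j - 1)*(j + 4)*(j + 1)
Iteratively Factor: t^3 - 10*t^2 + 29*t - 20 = (t - 4)*(t^2 - 6*t + 5) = (t - 5)*(t - 4)*(t - 1)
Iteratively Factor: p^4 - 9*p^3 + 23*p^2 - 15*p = (p - 3)*(p^3 - 6*p^2 + 5*p) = (p - 5)*(p - 3)*(p^2 - p) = (p - 5)*(p - 3)*(p - 1)*(p)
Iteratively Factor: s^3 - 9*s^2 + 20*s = (s - 4)*(s^2 - 5*s) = s*(s - 4)*(s - 5)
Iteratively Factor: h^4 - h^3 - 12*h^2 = (h + 3)*(h^3 - 4*h^2) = h*(h + 3)*(h^2 - 4*h) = h*(h - 4)*(h + 3)*(h)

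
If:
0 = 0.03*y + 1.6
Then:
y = -53.33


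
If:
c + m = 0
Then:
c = -m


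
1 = 1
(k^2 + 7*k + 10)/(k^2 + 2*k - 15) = (k + 2)/(k - 3)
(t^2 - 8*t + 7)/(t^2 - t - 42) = (t - 1)/(t + 6)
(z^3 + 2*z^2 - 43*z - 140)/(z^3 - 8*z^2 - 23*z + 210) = (z + 4)/(z - 6)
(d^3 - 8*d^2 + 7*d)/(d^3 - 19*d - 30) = d*(-d^2 + 8*d - 7)/(-d^3 + 19*d + 30)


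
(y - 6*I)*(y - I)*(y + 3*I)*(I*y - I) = I*y^4 + 4*y^3 - I*y^3 - 4*y^2 + 15*I*y^2 + 18*y - 15*I*y - 18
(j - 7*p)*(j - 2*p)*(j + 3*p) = j^3 - 6*j^2*p - 13*j*p^2 + 42*p^3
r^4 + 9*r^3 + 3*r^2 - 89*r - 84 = (r - 3)*(r + 1)*(r + 4)*(r + 7)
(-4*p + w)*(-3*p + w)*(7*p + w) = 84*p^3 - 37*p^2*w + w^3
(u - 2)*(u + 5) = u^2 + 3*u - 10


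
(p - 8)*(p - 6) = p^2 - 14*p + 48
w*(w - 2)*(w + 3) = w^3 + w^2 - 6*w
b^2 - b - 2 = (b - 2)*(b + 1)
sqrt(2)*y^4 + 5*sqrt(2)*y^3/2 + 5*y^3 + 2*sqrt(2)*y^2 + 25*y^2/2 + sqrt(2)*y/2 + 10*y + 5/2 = (y + 1/2)*(y + 1)*(y + 5*sqrt(2)/2)*(sqrt(2)*y + sqrt(2))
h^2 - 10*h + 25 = (h - 5)^2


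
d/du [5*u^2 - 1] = 10*u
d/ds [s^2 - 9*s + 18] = 2*s - 9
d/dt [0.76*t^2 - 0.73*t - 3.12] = 1.52*t - 0.73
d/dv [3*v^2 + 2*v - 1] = 6*v + 2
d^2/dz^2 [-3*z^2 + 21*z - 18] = -6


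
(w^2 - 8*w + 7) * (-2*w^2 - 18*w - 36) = -2*w^4 - 2*w^3 + 94*w^2 + 162*w - 252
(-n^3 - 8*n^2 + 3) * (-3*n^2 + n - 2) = 3*n^5 + 23*n^4 - 6*n^3 + 7*n^2 + 3*n - 6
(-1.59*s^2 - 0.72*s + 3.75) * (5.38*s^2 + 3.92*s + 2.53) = -8.5542*s^4 - 10.1064*s^3 + 13.3299*s^2 + 12.8784*s + 9.4875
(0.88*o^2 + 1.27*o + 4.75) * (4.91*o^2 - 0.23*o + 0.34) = 4.3208*o^4 + 6.0333*o^3 + 23.3296*o^2 - 0.6607*o + 1.615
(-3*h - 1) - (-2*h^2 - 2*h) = 2*h^2 - h - 1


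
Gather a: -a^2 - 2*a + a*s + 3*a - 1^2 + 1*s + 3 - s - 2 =-a^2 + a*(s + 1)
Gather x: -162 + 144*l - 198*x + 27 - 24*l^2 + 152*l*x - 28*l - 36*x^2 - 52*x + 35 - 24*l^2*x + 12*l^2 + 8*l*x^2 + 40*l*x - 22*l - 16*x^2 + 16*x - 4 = -12*l^2 + 94*l + x^2*(8*l - 52) + x*(-24*l^2 + 192*l - 234) - 104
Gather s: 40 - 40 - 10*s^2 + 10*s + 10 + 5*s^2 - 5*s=-5*s^2 + 5*s + 10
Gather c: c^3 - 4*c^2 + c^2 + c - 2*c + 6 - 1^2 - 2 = c^3 - 3*c^2 - c + 3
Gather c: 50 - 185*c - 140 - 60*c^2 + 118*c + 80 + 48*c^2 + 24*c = -12*c^2 - 43*c - 10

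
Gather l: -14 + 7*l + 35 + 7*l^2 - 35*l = 7*l^2 - 28*l + 21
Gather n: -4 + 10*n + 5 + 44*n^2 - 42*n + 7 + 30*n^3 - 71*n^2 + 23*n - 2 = 30*n^3 - 27*n^2 - 9*n + 6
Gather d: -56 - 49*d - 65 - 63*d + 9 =-112*d - 112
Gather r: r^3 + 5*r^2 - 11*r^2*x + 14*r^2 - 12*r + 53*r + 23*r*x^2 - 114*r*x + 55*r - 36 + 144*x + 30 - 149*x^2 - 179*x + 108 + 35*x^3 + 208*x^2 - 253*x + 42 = r^3 + r^2*(19 - 11*x) + r*(23*x^2 - 114*x + 96) + 35*x^3 + 59*x^2 - 288*x + 144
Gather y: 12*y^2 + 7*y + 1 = 12*y^2 + 7*y + 1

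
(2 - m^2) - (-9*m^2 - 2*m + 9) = 8*m^2 + 2*m - 7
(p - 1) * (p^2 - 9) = p^3 - p^2 - 9*p + 9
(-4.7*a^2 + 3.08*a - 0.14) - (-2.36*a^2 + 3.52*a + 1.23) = -2.34*a^2 - 0.44*a - 1.37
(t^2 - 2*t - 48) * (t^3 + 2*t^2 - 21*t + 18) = t^5 - 73*t^3 - 36*t^2 + 972*t - 864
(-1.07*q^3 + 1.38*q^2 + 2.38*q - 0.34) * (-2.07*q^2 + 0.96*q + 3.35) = 2.2149*q^5 - 3.8838*q^4 - 7.1863*q^3 + 7.6116*q^2 + 7.6466*q - 1.139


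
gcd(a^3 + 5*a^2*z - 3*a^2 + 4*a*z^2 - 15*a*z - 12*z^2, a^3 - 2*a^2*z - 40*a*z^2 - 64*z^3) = a + 4*z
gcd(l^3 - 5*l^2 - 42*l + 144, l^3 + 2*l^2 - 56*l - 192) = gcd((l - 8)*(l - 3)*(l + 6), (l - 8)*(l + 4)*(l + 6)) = l^2 - 2*l - 48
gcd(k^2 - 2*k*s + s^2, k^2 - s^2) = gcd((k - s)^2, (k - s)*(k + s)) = -k + s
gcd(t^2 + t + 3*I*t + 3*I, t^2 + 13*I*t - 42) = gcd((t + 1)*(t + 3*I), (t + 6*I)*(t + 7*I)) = 1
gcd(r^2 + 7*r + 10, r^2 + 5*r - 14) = 1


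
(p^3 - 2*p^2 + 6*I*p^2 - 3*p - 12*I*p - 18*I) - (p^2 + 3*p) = p^3 - 3*p^2 + 6*I*p^2 - 6*p - 12*I*p - 18*I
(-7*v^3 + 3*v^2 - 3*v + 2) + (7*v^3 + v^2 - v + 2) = 4*v^2 - 4*v + 4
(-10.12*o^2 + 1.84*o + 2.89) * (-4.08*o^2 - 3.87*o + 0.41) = 41.2896*o^4 + 31.6572*o^3 - 23.0612*o^2 - 10.4299*o + 1.1849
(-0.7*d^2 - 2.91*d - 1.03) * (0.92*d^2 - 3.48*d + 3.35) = -0.644*d^4 - 0.241200000000001*d^3 + 6.8342*d^2 - 6.1641*d - 3.4505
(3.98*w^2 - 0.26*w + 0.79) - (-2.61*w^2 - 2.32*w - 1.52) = 6.59*w^2 + 2.06*w + 2.31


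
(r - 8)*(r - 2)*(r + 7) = r^3 - 3*r^2 - 54*r + 112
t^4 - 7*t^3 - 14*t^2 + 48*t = t*(t - 8)*(t - 2)*(t + 3)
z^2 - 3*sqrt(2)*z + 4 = (z - 2*sqrt(2))*(z - sqrt(2))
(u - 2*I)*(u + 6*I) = u^2 + 4*I*u + 12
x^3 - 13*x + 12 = (x - 3)*(x - 1)*(x + 4)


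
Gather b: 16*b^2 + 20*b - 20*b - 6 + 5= 16*b^2 - 1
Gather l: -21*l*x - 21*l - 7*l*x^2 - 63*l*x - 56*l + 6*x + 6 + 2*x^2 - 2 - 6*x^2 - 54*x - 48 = l*(-7*x^2 - 84*x - 77) - 4*x^2 - 48*x - 44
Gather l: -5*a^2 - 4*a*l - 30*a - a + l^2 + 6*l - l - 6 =-5*a^2 - 31*a + l^2 + l*(5 - 4*a) - 6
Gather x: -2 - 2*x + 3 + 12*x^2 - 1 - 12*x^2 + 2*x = 0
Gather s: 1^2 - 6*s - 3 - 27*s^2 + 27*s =-27*s^2 + 21*s - 2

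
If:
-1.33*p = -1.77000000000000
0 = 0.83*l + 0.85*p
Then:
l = -1.36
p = 1.33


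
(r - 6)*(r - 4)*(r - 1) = r^3 - 11*r^2 + 34*r - 24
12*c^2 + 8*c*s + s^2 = (2*c + s)*(6*c + s)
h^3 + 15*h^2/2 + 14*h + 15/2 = (h + 1)*(h + 3/2)*(h + 5)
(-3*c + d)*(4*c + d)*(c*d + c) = -12*c^3*d - 12*c^3 + c^2*d^2 + c^2*d + c*d^3 + c*d^2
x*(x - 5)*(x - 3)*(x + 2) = x^4 - 6*x^3 - x^2 + 30*x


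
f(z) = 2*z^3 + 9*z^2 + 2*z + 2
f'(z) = 6*z^2 + 18*z + 2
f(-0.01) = 1.98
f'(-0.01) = 1.82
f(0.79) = 10.18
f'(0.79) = 19.96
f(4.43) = 361.36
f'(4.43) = 199.49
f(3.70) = 233.92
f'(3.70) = 150.74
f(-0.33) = 2.25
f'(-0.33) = -3.29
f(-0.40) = 2.51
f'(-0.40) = -4.24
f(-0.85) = 5.57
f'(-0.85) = -8.96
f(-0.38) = 2.43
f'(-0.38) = -3.97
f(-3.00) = 23.00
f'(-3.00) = 2.00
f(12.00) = 4778.00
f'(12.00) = 1082.00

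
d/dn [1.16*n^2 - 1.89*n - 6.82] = 2.32*n - 1.89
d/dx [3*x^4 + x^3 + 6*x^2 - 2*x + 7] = 12*x^3 + 3*x^2 + 12*x - 2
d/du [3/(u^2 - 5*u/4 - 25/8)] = 48*(5 - 8*u)/(-8*u^2 + 10*u + 25)^2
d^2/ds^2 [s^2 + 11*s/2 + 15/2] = 2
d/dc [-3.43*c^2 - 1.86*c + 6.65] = -6.86*c - 1.86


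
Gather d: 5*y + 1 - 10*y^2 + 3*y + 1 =-10*y^2 + 8*y + 2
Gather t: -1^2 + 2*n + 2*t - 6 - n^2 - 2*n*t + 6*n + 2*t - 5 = -n^2 + 8*n + t*(4 - 2*n) - 12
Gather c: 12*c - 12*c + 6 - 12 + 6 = 0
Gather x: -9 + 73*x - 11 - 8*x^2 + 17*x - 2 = -8*x^2 + 90*x - 22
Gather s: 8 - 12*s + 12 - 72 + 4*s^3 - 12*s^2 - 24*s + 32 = 4*s^3 - 12*s^2 - 36*s - 20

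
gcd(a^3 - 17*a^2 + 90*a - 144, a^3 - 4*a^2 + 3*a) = a - 3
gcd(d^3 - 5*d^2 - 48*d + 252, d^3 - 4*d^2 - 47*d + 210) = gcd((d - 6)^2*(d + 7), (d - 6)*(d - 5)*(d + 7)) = d^2 + d - 42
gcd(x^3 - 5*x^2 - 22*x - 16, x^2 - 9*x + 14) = 1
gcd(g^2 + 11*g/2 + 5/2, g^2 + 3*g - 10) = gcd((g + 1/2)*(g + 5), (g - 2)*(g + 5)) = g + 5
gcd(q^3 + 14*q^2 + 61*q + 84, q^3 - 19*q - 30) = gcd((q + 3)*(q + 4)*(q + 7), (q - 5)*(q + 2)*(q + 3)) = q + 3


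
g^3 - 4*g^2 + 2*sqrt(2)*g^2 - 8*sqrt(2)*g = g*(g - 4)*(g + 2*sqrt(2))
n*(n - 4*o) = n^2 - 4*n*o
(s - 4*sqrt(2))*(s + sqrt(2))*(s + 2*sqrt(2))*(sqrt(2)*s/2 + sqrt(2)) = sqrt(2)*s^4/2 - s^3 + sqrt(2)*s^3 - 10*sqrt(2)*s^2 - 2*s^2 - 20*sqrt(2)*s - 16*s - 32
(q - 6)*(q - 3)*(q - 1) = q^3 - 10*q^2 + 27*q - 18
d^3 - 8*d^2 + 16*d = d*(d - 4)^2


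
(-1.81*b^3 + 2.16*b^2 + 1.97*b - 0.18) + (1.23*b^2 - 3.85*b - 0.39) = -1.81*b^3 + 3.39*b^2 - 1.88*b - 0.57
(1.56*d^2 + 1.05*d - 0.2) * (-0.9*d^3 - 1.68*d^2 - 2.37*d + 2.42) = -1.404*d^5 - 3.5658*d^4 - 5.2812*d^3 + 1.6227*d^2 + 3.015*d - 0.484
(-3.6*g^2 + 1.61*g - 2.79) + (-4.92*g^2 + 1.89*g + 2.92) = -8.52*g^2 + 3.5*g + 0.13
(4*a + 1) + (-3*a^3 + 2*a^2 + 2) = -3*a^3 + 2*a^2 + 4*a + 3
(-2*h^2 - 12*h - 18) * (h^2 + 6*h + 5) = -2*h^4 - 24*h^3 - 100*h^2 - 168*h - 90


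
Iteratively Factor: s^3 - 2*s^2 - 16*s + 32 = (s - 4)*(s^2 + 2*s - 8) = (s - 4)*(s + 4)*(s - 2)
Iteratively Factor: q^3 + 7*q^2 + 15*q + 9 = (q + 3)*(q^2 + 4*q + 3) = (q + 1)*(q + 3)*(q + 3)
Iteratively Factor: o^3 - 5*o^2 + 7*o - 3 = (o - 1)*(o^2 - 4*o + 3) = (o - 3)*(o - 1)*(o - 1)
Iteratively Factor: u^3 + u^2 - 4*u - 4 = (u + 2)*(u^2 - u - 2) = (u + 1)*(u + 2)*(u - 2)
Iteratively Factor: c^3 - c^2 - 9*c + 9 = (c + 3)*(c^2 - 4*c + 3) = (c - 1)*(c + 3)*(c - 3)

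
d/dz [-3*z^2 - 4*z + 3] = -6*z - 4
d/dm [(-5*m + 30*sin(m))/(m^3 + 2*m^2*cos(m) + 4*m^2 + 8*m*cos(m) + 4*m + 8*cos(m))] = 5*((m + 2)^2*(m + 2*cos(m))*(6*cos(m) - 1) + (m - 6*sin(m))*(-2*m^2*sin(m) + 3*m^2 - 4*m*sin(m) + 4*sqrt(2)*m*cos(m + pi/4) + 8*m + 8*sqrt(2)*cos(m + pi/4) + 4))/((m + 2)^4*(m + 2*cos(m))^2)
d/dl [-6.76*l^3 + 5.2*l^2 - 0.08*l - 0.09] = -20.28*l^2 + 10.4*l - 0.08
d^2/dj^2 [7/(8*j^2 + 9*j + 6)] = 14*(-64*j^2 - 72*j + (16*j + 9)^2 - 48)/(8*j^2 + 9*j + 6)^3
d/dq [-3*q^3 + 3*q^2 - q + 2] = -9*q^2 + 6*q - 1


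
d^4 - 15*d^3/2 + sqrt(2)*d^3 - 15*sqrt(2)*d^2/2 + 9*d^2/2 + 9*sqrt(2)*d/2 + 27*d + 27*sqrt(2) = (d - 6)*(d - 3)*(d + 3/2)*(d + sqrt(2))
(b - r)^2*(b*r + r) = b^3*r - 2*b^2*r^2 + b^2*r + b*r^3 - 2*b*r^2 + r^3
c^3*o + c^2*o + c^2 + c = c*(c + 1)*(c*o + 1)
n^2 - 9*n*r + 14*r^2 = (n - 7*r)*(n - 2*r)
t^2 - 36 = (t - 6)*(t + 6)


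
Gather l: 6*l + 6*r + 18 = 6*l + 6*r + 18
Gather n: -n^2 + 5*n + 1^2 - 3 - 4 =-n^2 + 5*n - 6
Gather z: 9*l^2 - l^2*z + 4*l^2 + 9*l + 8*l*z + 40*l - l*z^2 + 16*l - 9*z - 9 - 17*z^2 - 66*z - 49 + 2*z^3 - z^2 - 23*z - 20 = 13*l^2 + 65*l + 2*z^3 + z^2*(-l - 18) + z*(-l^2 + 8*l - 98) - 78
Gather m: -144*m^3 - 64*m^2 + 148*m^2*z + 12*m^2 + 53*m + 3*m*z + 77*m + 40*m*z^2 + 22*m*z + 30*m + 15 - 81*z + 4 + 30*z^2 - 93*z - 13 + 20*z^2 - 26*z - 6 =-144*m^3 + m^2*(148*z - 52) + m*(40*z^2 + 25*z + 160) + 50*z^2 - 200*z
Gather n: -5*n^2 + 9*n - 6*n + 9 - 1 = -5*n^2 + 3*n + 8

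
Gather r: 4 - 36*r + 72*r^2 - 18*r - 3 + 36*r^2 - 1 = 108*r^2 - 54*r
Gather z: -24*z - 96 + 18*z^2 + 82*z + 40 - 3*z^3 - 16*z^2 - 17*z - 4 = -3*z^3 + 2*z^2 + 41*z - 60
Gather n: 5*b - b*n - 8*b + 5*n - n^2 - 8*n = -3*b - n^2 + n*(-b - 3)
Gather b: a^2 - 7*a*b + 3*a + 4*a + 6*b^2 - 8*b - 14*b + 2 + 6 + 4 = a^2 + 7*a + 6*b^2 + b*(-7*a - 22) + 12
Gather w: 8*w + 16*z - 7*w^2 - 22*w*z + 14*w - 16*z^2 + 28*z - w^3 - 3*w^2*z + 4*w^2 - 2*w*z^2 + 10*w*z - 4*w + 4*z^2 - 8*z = -w^3 + w^2*(-3*z - 3) + w*(-2*z^2 - 12*z + 18) - 12*z^2 + 36*z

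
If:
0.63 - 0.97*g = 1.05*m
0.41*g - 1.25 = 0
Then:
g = 3.05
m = -2.22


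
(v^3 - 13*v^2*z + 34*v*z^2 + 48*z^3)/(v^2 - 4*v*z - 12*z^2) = (v^2 - 7*v*z - 8*z^2)/(v + 2*z)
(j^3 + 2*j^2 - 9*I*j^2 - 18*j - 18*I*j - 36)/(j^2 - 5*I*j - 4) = (j^3 + j^2*(2 - 9*I) - 18*j*(1 + I) - 36)/(j^2 - 5*I*j - 4)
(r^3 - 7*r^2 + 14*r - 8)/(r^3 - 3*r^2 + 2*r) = (r - 4)/r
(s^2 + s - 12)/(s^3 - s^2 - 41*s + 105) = (s + 4)/(s^2 + 2*s - 35)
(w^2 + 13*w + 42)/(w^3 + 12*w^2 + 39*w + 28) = (w + 6)/(w^2 + 5*w + 4)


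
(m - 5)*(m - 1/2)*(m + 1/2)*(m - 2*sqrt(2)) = m^4 - 5*m^3 - 2*sqrt(2)*m^3 - m^2/4 + 10*sqrt(2)*m^2 + sqrt(2)*m/2 + 5*m/4 - 5*sqrt(2)/2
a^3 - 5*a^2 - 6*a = a*(a - 6)*(a + 1)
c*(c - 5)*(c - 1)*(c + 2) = c^4 - 4*c^3 - 7*c^2 + 10*c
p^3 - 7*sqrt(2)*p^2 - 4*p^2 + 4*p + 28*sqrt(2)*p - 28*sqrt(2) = (p - 2)^2*(p - 7*sqrt(2))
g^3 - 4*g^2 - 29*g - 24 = (g - 8)*(g + 1)*(g + 3)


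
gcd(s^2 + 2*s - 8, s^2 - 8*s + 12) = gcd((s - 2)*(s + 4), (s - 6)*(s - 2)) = s - 2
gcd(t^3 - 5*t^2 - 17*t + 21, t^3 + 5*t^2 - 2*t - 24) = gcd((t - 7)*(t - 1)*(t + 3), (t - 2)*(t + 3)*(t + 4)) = t + 3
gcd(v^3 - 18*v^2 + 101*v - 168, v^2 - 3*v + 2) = 1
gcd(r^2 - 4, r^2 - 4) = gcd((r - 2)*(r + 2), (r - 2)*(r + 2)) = r^2 - 4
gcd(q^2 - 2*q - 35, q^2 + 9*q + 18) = 1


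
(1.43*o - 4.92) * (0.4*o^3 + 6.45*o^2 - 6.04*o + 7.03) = 0.572*o^4 + 7.2555*o^3 - 40.3712*o^2 + 39.7697*o - 34.5876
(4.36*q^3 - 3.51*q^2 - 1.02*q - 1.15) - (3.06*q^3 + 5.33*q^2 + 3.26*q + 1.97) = 1.3*q^3 - 8.84*q^2 - 4.28*q - 3.12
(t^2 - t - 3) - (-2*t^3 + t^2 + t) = 2*t^3 - 2*t - 3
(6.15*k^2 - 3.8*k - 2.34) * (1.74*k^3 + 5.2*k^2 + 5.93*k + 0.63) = 10.701*k^5 + 25.368*k^4 + 12.6379*k^3 - 30.8275*k^2 - 16.2702*k - 1.4742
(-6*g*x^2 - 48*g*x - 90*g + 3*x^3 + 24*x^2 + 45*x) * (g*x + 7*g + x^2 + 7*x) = -6*g^2*x^3 - 90*g^2*x^2 - 426*g^2*x - 630*g^2 - 3*g*x^4 - 45*g*x^3 - 213*g*x^2 - 315*g*x + 3*x^5 + 45*x^4 + 213*x^3 + 315*x^2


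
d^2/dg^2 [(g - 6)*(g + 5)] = 2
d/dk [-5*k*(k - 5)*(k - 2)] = -15*k^2 + 70*k - 50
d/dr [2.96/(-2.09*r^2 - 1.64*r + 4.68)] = (12.3728*r + 4.8544)/(2.09*r^2 + 1.64*r - 4.68)^2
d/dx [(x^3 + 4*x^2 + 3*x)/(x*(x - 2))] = (x^2 - 4*x - 11)/(x^2 - 4*x + 4)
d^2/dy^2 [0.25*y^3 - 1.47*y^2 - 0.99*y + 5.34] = 1.5*y - 2.94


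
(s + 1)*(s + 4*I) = s^2 + s + 4*I*s + 4*I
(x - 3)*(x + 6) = x^2 + 3*x - 18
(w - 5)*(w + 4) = w^2 - w - 20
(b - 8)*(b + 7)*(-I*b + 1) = -I*b^3 + b^2 + I*b^2 - b + 56*I*b - 56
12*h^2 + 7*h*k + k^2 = (3*h + k)*(4*h + k)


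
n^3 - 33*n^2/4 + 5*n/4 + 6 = (n - 8)*(n - 1)*(n + 3/4)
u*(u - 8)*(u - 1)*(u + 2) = u^4 - 7*u^3 - 10*u^2 + 16*u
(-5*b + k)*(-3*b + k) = 15*b^2 - 8*b*k + k^2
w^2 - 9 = (w - 3)*(w + 3)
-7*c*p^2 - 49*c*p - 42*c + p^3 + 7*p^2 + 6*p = (-7*c + p)*(p + 1)*(p + 6)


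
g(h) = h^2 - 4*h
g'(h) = 2*h - 4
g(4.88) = 4.29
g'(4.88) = 5.76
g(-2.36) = 15.01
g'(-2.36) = -8.72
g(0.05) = -0.20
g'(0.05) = -3.90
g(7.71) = 28.60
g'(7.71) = 11.42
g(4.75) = 3.56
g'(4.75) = 5.50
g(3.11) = -2.77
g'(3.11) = 2.22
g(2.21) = -3.96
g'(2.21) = 0.42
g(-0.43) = 1.90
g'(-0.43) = -4.86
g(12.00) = 96.00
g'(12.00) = 20.00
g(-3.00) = 21.00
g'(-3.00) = -10.00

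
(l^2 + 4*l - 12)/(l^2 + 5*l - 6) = (l - 2)/(l - 1)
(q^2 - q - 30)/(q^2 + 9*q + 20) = (q - 6)/(q + 4)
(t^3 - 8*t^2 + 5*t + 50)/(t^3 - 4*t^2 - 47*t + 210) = (t^2 - 3*t - 10)/(t^2 + t - 42)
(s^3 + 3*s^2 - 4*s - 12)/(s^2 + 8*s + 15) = (s^2 - 4)/(s + 5)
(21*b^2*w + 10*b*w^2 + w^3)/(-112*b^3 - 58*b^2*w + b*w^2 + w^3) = w*(3*b + w)/(-16*b^2 - 6*b*w + w^2)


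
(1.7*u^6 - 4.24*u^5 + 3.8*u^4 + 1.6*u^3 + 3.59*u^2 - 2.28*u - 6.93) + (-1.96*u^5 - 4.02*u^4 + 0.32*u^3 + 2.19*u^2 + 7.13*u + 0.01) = 1.7*u^6 - 6.2*u^5 - 0.22*u^4 + 1.92*u^3 + 5.78*u^2 + 4.85*u - 6.92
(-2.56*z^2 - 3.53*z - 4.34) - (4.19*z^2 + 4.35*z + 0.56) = -6.75*z^2 - 7.88*z - 4.9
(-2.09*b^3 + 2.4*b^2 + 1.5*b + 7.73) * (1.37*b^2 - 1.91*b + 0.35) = -2.8633*b^5 + 7.2799*b^4 - 3.2605*b^3 + 8.5651*b^2 - 14.2393*b + 2.7055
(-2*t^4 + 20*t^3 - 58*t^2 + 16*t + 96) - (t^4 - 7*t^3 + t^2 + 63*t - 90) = -3*t^4 + 27*t^3 - 59*t^2 - 47*t + 186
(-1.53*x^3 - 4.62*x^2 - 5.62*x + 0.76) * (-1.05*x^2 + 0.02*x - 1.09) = 1.6065*x^5 + 4.8204*x^4 + 7.4763*x^3 + 4.1254*x^2 + 6.141*x - 0.8284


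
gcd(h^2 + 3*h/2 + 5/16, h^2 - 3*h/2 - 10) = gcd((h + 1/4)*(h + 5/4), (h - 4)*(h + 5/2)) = 1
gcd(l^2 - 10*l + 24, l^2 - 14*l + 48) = l - 6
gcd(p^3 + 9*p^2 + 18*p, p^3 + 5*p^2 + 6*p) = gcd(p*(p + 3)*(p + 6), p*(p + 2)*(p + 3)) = p^2 + 3*p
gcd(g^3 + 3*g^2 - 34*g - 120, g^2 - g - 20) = g + 4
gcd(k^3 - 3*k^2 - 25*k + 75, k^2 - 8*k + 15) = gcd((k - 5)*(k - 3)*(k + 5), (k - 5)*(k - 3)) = k^2 - 8*k + 15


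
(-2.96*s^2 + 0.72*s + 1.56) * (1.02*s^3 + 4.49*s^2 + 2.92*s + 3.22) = -3.0192*s^5 - 12.556*s^4 - 3.8192*s^3 - 0.4244*s^2 + 6.8736*s + 5.0232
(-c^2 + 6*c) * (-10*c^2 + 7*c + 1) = 10*c^4 - 67*c^3 + 41*c^2 + 6*c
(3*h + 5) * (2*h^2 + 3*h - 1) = 6*h^3 + 19*h^2 + 12*h - 5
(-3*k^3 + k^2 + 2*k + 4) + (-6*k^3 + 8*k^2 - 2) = -9*k^3 + 9*k^2 + 2*k + 2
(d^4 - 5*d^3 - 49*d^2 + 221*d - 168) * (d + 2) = d^5 - 3*d^4 - 59*d^3 + 123*d^2 + 274*d - 336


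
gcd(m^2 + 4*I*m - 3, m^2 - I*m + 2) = m + I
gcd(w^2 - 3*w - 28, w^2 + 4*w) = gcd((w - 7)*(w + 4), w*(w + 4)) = w + 4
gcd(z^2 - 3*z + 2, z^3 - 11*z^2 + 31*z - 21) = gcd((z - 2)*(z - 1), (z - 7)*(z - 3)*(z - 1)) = z - 1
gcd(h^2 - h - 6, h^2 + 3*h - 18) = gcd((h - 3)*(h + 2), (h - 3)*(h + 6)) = h - 3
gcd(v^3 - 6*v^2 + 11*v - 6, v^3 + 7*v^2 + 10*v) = 1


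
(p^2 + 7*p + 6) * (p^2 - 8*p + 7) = p^4 - p^3 - 43*p^2 + p + 42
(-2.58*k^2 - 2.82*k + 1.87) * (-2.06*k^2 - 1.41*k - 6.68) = 5.3148*k^4 + 9.447*k^3 + 17.3584*k^2 + 16.2009*k - 12.4916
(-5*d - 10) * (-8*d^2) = 40*d^3 + 80*d^2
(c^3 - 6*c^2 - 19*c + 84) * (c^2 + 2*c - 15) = c^5 - 4*c^4 - 46*c^3 + 136*c^2 + 453*c - 1260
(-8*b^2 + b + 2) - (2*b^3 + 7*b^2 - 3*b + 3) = -2*b^3 - 15*b^2 + 4*b - 1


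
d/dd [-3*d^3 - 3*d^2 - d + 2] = -9*d^2 - 6*d - 1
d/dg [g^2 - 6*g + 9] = 2*g - 6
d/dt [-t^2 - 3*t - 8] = -2*t - 3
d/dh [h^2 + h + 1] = 2*h + 1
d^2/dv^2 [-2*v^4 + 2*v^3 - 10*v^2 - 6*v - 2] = -24*v^2 + 12*v - 20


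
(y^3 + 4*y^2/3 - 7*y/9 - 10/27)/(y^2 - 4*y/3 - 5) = (y^2 - y/3 - 2/9)/(y - 3)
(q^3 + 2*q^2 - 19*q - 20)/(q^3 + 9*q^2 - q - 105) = (q^2 - 3*q - 4)/(q^2 + 4*q - 21)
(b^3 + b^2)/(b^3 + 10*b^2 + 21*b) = b*(b + 1)/(b^2 + 10*b + 21)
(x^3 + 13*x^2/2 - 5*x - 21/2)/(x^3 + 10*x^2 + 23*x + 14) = (x - 3/2)/(x + 2)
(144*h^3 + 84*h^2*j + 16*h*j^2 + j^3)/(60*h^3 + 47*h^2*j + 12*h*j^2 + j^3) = (36*h^2 + 12*h*j + j^2)/(15*h^2 + 8*h*j + j^2)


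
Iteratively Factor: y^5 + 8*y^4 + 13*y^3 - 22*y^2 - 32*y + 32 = (y + 4)*(y^4 + 4*y^3 - 3*y^2 - 10*y + 8) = (y - 1)*(y + 4)*(y^3 + 5*y^2 + 2*y - 8) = (y - 1)*(y + 2)*(y + 4)*(y^2 + 3*y - 4) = (y - 1)*(y + 2)*(y + 4)^2*(y - 1)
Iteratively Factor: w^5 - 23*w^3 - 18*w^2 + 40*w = (w + 4)*(w^4 - 4*w^3 - 7*w^2 + 10*w) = (w - 5)*(w + 4)*(w^3 + w^2 - 2*w) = (w - 5)*(w - 1)*(w + 4)*(w^2 + 2*w) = (w - 5)*(w - 1)*(w + 2)*(w + 4)*(w)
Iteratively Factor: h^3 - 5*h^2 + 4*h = (h)*(h^2 - 5*h + 4) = h*(h - 4)*(h - 1)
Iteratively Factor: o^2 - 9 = (o - 3)*(o + 3)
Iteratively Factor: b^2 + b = (b)*(b + 1)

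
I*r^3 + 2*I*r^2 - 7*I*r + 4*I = (r - 1)*(r + 4)*(I*r - I)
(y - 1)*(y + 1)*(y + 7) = y^3 + 7*y^2 - y - 7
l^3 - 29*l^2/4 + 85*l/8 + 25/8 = (l - 5)*(l - 5/2)*(l + 1/4)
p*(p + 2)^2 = p^3 + 4*p^2 + 4*p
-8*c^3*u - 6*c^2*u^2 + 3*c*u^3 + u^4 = u*(-2*c + u)*(c + u)*(4*c + u)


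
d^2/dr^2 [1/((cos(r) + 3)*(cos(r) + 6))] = (-4*sin(r)^4 + 11*sin(r)^2 + 783*cos(r)/4 - 27*cos(3*r)/4 + 119)/((cos(r) + 3)^3*(cos(r) + 6)^3)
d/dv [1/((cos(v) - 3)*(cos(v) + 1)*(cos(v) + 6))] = (-3*sin(v)^2 + 8*cos(v) - 12)*sin(v)/((cos(v) - 3)^2*(cos(v) + 1)^2*(cos(v) + 6)^2)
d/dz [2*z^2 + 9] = 4*z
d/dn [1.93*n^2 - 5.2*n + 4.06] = 3.86*n - 5.2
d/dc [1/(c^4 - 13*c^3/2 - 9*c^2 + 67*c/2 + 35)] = 2*(-8*c^3 + 39*c^2 + 36*c - 67)/(2*c^4 - 13*c^3 - 18*c^2 + 67*c + 70)^2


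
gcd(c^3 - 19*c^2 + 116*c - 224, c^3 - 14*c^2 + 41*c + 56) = c^2 - 15*c + 56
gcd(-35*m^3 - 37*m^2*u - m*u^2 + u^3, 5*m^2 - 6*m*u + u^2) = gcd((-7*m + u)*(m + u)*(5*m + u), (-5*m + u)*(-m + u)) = 1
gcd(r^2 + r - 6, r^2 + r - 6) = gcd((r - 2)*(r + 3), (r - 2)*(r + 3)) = r^2 + r - 6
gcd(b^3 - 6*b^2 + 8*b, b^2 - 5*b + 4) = b - 4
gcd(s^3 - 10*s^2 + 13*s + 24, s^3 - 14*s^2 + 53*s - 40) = s - 8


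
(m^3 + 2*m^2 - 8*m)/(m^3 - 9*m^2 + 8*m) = (m^2 + 2*m - 8)/(m^2 - 9*m + 8)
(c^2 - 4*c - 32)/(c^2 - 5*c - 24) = (c + 4)/(c + 3)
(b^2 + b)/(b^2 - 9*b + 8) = b*(b + 1)/(b^2 - 9*b + 8)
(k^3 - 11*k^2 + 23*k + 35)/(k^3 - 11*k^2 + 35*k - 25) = (k^2 - 6*k - 7)/(k^2 - 6*k + 5)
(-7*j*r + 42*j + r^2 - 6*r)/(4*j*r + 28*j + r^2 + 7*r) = (-7*j*r + 42*j + r^2 - 6*r)/(4*j*r + 28*j + r^2 + 7*r)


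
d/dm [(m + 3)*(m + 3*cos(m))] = m - (m + 3)*(3*sin(m) - 1) + 3*cos(m)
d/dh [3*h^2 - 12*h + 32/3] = 6*h - 12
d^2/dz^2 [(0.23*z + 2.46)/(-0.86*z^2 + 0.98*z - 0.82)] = (-(0.23*z + 2.46)*(1.72*z - 0.98)*(3.44*z - 1.96) + (1.1868*z + 3.7804)*(0.86*z^2 - 0.98*z + 0.82))/(0.86*z^2 - 0.98*z + 0.82)^3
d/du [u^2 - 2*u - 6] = 2*u - 2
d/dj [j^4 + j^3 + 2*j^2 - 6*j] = 4*j^3 + 3*j^2 + 4*j - 6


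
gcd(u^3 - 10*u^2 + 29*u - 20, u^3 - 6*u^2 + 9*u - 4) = u^2 - 5*u + 4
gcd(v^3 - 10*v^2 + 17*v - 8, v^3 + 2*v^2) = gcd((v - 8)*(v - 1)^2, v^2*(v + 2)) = 1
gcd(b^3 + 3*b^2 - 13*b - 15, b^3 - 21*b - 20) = b + 1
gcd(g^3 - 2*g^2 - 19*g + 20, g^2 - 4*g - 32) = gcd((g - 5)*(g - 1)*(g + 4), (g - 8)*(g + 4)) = g + 4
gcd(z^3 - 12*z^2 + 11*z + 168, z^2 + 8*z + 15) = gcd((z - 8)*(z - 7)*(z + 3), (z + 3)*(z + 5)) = z + 3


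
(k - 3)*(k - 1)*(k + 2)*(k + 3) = k^4 + k^3 - 11*k^2 - 9*k + 18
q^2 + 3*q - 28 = (q - 4)*(q + 7)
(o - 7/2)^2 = o^2 - 7*o + 49/4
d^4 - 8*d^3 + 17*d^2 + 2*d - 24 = (d - 4)*(d - 3)*(d - 2)*(d + 1)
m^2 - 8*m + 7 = (m - 7)*(m - 1)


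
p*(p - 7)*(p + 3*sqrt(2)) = p^3 - 7*p^2 + 3*sqrt(2)*p^2 - 21*sqrt(2)*p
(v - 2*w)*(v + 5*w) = v^2 + 3*v*w - 10*w^2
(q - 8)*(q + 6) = q^2 - 2*q - 48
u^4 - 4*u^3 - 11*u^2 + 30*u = u*(u - 5)*(u - 2)*(u + 3)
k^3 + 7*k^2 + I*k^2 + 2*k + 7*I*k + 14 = (k + 7)*(k - I)*(k + 2*I)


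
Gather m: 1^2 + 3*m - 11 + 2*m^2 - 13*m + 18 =2*m^2 - 10*m + 8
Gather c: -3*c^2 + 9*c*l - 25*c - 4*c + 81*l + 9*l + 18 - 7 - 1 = -3*c^2 + c*(9*l - 29) + 90*l + 10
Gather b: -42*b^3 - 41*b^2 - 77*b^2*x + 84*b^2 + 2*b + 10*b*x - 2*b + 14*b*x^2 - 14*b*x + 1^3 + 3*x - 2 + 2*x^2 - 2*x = -42*b^3 + b^2*(43 - 77*x) + b*(14*x^2 - 4*x) + 2*x^2 + x - 1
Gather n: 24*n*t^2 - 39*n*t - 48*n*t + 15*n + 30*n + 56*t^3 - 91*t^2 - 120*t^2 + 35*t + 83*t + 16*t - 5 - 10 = n*(24*t^2 - 87*t + 45) + 56*t^3 - 211*t^2 + 134*t - 15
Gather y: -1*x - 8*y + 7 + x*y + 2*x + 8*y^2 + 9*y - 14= x + 8*y^2 + y*(x + 1) - 7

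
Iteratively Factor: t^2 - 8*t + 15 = (t - 5)*(t - 3)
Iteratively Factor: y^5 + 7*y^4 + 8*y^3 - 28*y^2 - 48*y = (y + 4)*(y^4 + 3*y^3 - 4*y^2 - 12*y) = (y + 2)*(y + 4)*(y^3 + y^2 - 6*y) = (y + 2)*(y + 3)*(y + 4)*(y^2 - 2*y) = (y - 2)*(y + 2)*(y + 3)*(y + 4)*(y)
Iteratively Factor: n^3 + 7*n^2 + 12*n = (n + 3)*(n^2 + 4*n) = n*(n + 3)*(n + 4)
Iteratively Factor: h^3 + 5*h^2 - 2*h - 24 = (h + 4)*(h^2 + h - 6) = (h + 3)*(h + 4)*(h - 2)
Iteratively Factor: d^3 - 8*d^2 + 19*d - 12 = (d - 3)*(d^2 - 5*d + 4) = (d - 4)*(d - 3)*(d - 1)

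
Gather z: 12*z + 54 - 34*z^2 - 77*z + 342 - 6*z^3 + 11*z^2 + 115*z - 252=-6*z^3 - 23*z^2 + 50*z + 144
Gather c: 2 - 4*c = 2 - 4*c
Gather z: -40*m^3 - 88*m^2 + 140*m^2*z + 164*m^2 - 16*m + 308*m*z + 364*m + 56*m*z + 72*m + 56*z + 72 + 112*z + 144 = -40*m^3 + 76*m^2 + 420*m + z*(140*m^2 + 364*m + 168) + 216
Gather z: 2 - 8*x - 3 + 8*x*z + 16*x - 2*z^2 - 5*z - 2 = 8*x - 2*z^2 + z*(8*x - 5) - 3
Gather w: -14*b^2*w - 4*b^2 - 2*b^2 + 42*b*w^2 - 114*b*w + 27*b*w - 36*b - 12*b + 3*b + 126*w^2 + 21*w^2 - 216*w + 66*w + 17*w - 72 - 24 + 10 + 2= -6*b^2 - 45*b + w^2*(42*b + 147) + w*(-14*b^2 - 87*b - 133) - 84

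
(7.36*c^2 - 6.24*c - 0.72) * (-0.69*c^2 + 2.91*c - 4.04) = -5.0784*c^4 + 25.7232*c^3 - 47.396*c^2 + 23.1144*c + 2.9088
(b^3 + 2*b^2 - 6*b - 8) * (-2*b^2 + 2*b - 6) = -2*b^5 - 2*b^4 + 10*b^3 - 8*b^2 + 20*b + 48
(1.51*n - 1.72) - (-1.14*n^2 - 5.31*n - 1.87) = 1.14*n^2 + 6.82*n + 0.15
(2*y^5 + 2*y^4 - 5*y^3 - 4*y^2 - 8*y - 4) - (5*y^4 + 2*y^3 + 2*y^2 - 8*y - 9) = 2*y^5 - 3*y^4 - 7*y^3 - 6*y^2 + 5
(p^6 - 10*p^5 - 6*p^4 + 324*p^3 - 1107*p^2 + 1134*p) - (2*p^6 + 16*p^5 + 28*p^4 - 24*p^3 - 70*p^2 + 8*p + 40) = -p^6 - 26*p^5 - 34*p^4 + 348*p^3 - 1037*p^2 + 1126*p - 40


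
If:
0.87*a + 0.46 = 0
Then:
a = -0.53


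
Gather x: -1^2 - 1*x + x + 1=0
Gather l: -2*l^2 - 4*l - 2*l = -2*l^2 - 6*l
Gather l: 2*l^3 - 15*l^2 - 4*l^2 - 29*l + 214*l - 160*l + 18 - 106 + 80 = 2*l^3 - 19*l^2 + 25*l - 8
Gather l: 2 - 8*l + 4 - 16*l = 6 - 24*l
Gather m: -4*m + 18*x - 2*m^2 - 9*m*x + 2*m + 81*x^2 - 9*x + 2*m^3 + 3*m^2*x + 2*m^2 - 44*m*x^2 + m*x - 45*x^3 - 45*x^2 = 2*m^3 + 3*m^2*x + m*(-44*x^2 - 8*x - 2) - 45*x^3 + 36*x^2 + 9*x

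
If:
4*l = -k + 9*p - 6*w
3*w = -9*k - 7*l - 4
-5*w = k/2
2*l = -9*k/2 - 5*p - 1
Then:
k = -890/331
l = 917/331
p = 368/331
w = 89/331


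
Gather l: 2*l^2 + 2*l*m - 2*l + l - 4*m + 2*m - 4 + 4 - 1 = 2*l^2 + l*(2*m - 1) - 2*m - 1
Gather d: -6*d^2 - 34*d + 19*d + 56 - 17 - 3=-6*d^2 - 15*d + 36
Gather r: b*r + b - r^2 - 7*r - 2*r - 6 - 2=b - r^2 + r*(b - 9) - 8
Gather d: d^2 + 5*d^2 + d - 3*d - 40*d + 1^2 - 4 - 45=6*d^2 - 42*d - 48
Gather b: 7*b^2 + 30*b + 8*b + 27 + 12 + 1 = 7*b^2 + 38*b + 40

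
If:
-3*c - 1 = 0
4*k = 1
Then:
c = -1/3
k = 1/4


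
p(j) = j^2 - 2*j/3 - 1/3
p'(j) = 2*j - 2/3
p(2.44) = 3.99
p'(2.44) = 4.21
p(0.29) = -0.44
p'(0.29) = -0.09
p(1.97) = 2.23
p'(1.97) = 3.27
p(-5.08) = 28.86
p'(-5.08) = -10.83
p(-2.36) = 6.81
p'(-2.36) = -5.39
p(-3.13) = 11.55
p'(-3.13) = -6.93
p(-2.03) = 5.14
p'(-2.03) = -4.73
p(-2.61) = 8.22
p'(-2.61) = -5.89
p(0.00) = -0.33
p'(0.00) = -0.67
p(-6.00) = 39.67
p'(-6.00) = -12.67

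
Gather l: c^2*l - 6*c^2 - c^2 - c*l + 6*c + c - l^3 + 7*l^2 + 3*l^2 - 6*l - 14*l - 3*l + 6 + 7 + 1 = -7*c^2 + 7*c - l^3 + 10*l^2 + l*(c^2 - c - 23) + 14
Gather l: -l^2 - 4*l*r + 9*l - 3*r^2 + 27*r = -l^2 + l*(9 - 4*r) - 3*r^2 + 27*r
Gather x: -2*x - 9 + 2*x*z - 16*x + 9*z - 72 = x*(2*z - 18) + 9*z - 81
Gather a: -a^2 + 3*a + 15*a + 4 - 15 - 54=-a^2 + 18*a - 65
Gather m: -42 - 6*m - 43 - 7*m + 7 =-13*m - 78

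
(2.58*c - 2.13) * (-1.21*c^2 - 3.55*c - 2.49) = -3.1218*c^3 - 6.5817*c^2 + 1.1373*c + 5.3037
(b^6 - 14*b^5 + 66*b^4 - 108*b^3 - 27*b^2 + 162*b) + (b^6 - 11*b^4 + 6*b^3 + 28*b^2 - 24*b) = 2*b^6 - 14*b^5 + 55*b^4 - 102*b^3 + b^2 + 138*b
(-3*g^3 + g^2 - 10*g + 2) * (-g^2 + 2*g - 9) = 3*g^5 - 7*g^4 + 39*g^3 - 31*g^2 + 94*g - 18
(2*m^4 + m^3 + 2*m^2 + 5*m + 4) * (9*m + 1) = 18*m^5 + 11*m^4 + 19*m^3 + 47*m^2 + 41*m + 4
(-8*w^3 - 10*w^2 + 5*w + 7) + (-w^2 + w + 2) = -8*w^3 - 11*w^2 + 6*w + 9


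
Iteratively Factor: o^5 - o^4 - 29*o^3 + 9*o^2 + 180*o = (o + 4)*(o^4 - 5*o^3 - 9*o^2 + 45*o) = (o - 5)*(o + 4)*(o^3 - 9*o) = o*(o - 5)*(o + 4)*(o^2 - 9) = o*(o - 5)*(o + 3)*(o + 4)*(o - 3)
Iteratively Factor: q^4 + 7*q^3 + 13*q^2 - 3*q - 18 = (q + 3)*(q^3 + 4*q^2 + q - 6) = (q - 1)*(q + 3)*(q^2 + 5*q + 6) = (q - 1)*(q + 3)^2*(q + 2)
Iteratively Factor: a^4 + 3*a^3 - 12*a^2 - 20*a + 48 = (a + 3)*(a^3 - 12*a + 16) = (a + 3)*(a + 4)*(a^2 - 4*a + 4) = (a - 2)*(a + 3)*(a + 4)*(a - 2)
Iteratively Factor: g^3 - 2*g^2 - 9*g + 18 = (g + 3)*(g^2 - 5*g + 6) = (g - 2)*(g + 3)*(g - 3)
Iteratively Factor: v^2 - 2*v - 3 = (v - 3)*(v + 1)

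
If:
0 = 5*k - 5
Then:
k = 1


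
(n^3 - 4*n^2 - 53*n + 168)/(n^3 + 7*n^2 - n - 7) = (n^2 - 11*n + 24)/(n^2 - 1)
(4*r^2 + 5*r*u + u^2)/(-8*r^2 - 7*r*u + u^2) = (-4*r - u)/(8*r - u)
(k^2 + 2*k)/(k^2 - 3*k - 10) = k/(k - 5)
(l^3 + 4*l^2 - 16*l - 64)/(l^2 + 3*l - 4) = (l^2 - 16)/(l - 1)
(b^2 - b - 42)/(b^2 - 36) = (b - 7)/(b - 6)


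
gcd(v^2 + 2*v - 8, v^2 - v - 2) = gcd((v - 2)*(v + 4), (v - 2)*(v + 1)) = v - 2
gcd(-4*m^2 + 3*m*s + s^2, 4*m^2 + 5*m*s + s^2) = 4*m + s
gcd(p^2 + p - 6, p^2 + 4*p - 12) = p - 2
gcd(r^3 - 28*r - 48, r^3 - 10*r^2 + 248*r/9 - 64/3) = r - 6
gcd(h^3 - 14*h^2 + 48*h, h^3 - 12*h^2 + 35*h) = h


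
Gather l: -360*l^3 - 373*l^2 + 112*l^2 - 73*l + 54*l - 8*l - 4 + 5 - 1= -360*l^3 - 261*l^2 - 27*l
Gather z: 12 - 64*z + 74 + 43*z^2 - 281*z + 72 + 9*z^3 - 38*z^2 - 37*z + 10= 9*z^3 + 5*z^2 - 382*z + 168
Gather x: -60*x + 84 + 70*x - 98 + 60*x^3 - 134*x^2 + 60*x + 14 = 60*x^3 - 134*x^2 + 70*x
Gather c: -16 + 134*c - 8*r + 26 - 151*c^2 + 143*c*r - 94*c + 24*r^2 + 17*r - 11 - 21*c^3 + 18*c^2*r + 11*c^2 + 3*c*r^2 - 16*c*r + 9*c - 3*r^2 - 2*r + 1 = -21*c^3 + c^2*(18*r - 140) + c*(3*r^2 + 127*r + 49) + 21*r^2 + 7*r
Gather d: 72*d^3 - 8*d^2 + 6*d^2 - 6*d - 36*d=72*d^3 - 2*d^2 - 42*d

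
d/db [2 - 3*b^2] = -6*b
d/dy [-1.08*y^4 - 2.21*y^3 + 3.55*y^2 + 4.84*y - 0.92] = -4.32*y^3 - 6.63*y^2 + 7.1*y + 4.84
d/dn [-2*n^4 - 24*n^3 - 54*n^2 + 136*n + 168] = -8*n^3 - 72*n^2 - 108*n + 136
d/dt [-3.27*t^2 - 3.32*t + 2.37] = -6.54*t - 3.32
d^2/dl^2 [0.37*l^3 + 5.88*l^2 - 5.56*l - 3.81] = 2.22*l + 11.76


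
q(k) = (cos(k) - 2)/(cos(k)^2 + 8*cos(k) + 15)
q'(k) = (2*sin(k)*cos(k) + 8*sin(k))*(cos(k) - 2)/(cos(k)^2 + 8*cos(k) + 15)^2 - sin(k)/(cos(k)^2 + 8*cos(k) + 15) = (cos(k)^2 - 4*cos(k) - 31)*sin(k)/(cos(k)^2 + 8*cos(k) + 15)^2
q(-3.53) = -0.35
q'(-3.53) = -0.14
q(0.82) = -0.06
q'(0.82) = -0.06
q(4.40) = -0.18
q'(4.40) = 0.18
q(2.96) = -0.37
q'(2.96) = -0.07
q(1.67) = -0.15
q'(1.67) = -0.15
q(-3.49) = -0.35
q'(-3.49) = -0.13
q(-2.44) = -0.29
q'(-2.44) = 0.20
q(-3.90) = -0.28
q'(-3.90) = -0.20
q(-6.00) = -0.04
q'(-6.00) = -0.02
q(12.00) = -0.05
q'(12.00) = 0.04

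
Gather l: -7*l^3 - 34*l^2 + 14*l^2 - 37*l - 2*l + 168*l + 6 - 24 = -7*l^3 - 20*l^2 + 129*l - 18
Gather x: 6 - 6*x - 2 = 4 - 6*x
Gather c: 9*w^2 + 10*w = 9*w^2 + 10*w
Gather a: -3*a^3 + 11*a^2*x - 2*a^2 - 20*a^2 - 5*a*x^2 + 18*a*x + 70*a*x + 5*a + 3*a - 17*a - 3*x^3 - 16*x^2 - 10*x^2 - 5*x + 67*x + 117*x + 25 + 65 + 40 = -3*a^3 + a^2*(11*x - 22) + a*(-5*x^2 + 88*x - 9) - 3*x^3 - 26*x^2 + 179*x + 130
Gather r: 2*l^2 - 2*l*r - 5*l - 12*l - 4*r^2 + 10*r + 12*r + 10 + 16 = 2*l^2 - 17*l - 4*r^2 + r*(22 - 2*l) + 26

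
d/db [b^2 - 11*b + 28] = 2*b - 11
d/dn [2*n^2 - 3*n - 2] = 4*n - 3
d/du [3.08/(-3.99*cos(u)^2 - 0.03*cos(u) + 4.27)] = -(24.5784*cos(u) + 0.0924)*sin(u)/(3.99*cos(u)^2 + 0.03*cos(u) - 4.27)^2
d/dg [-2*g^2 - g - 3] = -4*g - 1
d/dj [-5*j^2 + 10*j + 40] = 10 - 10*j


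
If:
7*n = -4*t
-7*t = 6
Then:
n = 24/49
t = -6/7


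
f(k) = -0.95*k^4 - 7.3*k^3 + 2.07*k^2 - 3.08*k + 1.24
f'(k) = -3.8*k^3 - 21.9*k^2 + 4.14*k - 3.08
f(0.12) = 0.89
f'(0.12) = -2.91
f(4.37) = -928.36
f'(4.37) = -720.33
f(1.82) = -51.94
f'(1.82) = -91.00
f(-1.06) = 14.33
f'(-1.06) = -27.55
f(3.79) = -574.12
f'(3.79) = -508.83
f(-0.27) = 2.36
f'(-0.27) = -5.72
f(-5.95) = 439.89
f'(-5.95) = -2.58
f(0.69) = -2.51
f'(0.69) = -11.90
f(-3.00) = 149.26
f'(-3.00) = -110.00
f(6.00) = -2750.72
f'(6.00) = -1587.44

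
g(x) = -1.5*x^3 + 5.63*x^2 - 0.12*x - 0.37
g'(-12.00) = -783.24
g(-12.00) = 3403.79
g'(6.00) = -94.56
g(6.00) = -122.41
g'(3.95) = -25.85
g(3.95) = -5.45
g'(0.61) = 5.07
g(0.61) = 1.31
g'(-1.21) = -20.33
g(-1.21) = 10.68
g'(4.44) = -38.84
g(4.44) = -21.21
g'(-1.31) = -22.59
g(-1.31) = 12.82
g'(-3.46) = -92.95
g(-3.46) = 129.58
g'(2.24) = 2.52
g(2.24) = 10.75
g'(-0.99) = -15.68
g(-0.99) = 6.72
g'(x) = -4.5*x^2 + 11.26*x - 0.12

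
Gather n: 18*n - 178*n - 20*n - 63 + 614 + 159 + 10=720 - 180*n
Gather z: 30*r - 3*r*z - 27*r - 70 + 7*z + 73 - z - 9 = 3*r + z*(6 - 3*r) - 6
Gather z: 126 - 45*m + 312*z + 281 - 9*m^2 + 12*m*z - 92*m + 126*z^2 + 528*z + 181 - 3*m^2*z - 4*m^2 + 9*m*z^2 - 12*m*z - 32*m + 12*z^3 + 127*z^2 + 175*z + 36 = -13*m^2 - 169*m + 12*z^3 + z^2*(9*m + 253) + z*(1015 - 3*m^2) + 624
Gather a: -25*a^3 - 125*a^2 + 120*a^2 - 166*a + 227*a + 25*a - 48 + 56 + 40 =-25*a^3 - 5*a^2 + 86*a + 48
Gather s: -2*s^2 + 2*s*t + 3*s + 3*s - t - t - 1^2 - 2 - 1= -2*s^2 + s*(2*t + 6) - 2*t - 4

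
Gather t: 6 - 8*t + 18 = 24 - 8*t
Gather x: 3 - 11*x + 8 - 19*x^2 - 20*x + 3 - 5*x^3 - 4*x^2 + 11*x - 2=-5*x^3 - 23*x^2 - 20*x + 12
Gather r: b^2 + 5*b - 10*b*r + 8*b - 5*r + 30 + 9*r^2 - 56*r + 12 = b^2 + 13*b + 9*r^2 + r*(-10*b - 61) + 42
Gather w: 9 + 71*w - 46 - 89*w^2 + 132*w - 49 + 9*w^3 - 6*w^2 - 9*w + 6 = 9*w^3 - 95*w^2 + 194*w - 80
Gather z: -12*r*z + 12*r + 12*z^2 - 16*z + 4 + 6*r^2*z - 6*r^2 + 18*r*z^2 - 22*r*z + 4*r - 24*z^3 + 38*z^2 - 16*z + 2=-6*r^2 + 16*r - 24*z^3 + z^2*(18*r + 50) + z*(6*r^2 - 34*r - 32) + 6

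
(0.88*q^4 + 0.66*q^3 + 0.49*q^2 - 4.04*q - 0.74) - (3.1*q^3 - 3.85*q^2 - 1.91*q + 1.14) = 0.88*q^4 - 2.44*q^3 + 4.34*q^2 - 2.13*q - 1.88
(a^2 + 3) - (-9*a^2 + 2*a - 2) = 10*a^2 - 2*a + 5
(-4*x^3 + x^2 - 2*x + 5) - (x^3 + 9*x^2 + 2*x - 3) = -5*x^3 - 8*x^2 - 4*x + 8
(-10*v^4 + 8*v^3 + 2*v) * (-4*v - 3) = 40*v^5 - 2*v^4 - 24*v^3 - 8*v^2 - 6*v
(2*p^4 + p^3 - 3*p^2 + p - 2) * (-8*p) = -16*p^5 - 8*p^4 + 24*p^3 - 8*p^2 + 16*p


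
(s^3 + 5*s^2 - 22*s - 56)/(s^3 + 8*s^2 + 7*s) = (s^2 - 2*s - 8)/(s*(s + 1))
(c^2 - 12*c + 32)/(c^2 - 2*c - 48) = (c - 4)/(c + 6)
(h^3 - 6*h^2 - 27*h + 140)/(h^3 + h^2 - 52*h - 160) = (h^2 - 11*h + 28)/(h^2 - 4*h - 32)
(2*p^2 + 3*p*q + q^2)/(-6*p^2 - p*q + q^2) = (-p - q)/(3*p - q)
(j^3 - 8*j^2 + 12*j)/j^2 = j - 8 + 12/j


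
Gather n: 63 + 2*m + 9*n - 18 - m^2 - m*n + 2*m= -m^2 + 4*m + n*(9 - m) + 45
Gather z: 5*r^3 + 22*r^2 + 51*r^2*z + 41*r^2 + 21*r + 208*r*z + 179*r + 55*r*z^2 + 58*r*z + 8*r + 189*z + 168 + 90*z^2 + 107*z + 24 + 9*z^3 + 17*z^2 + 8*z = 5*r^3 + 63*r^2 + 208*r + 9*z^3 + z^2*(55*r + 107) + z*(51*r^2 + 266*r + 304) + 192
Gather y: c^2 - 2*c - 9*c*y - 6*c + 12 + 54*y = c^2 - 8*c + y*(54 - 9*c) + 12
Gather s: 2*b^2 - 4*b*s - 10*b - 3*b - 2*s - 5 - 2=2*b^2 - 13*b + s*(-4*b - 2) - 7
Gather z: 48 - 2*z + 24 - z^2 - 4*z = -z^2 - 6*z + 72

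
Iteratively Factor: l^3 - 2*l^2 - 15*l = (l + 3)*(l^2 - 5*l) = l*(l + 3)*(l - 5)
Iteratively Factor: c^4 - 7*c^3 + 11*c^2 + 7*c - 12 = (c - 3)*(c^3 - 4*c^2 - c + 4) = (c - 3)*(c + 1)*(c^2 - 5*c + 4) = (c - 4)*(c - 3)*(c + 1)*(c - 1)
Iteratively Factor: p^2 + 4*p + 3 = (p + 3)*(p + 1)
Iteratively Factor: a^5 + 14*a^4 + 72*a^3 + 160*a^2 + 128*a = (a + 4)*(a^4 + 10*a^3 + 32*a^2 + 32*a) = a*(a + 4)*(a^3 + 10*a^2 + 32*a + 32) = a*(a + 4)^2*(a^2 + 6*a + 8) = a*(a + 2)*(a + 4)^2*(a + 4)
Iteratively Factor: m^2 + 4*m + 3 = (m + 3)*(m + 1)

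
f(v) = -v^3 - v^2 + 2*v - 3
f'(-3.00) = -19.00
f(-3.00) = 9.00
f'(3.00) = -31.00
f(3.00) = -33.00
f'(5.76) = -109.05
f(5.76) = -215.76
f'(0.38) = 0.81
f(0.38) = -2.44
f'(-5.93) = -91.63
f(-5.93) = 158.50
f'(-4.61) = -52.54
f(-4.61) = 64.50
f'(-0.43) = 2.31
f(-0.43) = -3.97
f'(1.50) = -7.75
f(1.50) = -5.62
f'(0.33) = 1.01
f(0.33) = -2.48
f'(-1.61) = -2.56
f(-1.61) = -4.64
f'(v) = -3*v^2 - 2*v + 2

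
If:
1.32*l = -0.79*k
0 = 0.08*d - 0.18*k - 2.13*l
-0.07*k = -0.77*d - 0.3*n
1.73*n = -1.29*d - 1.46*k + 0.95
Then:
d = -0.29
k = 0.02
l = -0.01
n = 0.75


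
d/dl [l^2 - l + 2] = 2*l - 1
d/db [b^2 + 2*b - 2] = 2*b + 2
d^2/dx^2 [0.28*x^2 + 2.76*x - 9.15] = 0.560000000000000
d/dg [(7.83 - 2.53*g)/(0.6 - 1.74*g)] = (21.064788*g - 7.26372)/(1.74*g - 0.6)^3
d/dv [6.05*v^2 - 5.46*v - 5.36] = 12.1*v - 5.46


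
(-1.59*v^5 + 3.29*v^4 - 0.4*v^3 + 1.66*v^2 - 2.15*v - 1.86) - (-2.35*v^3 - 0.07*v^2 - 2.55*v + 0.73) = -1.59*v^5 + 3.29*v^4 + 1.95*v^3 + 1.73*v^2 + 0.4*v - 2.59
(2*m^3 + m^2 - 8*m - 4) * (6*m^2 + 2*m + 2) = 12*m^5 + 10*m^4 - 42*m^3 - 38*m^2 - 24*m - 8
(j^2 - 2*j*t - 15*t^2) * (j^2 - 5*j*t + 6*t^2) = j^4 - 7*j^3*t + j^2*t^2 + 63*j*t^3 - 90*t^4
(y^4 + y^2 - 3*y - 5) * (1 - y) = -y^5 + y^4 - y^3 + 4*y^2 + 2*y - 5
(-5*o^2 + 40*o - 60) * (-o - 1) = 5*o^3 - 35*o^2 + 20*o + 60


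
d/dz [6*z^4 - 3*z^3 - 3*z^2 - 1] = 3*z*(8*z^2 - 3*z - 2)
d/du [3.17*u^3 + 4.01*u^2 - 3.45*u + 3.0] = 9.51*u^2 + 8.02*u - 3.45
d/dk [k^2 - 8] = 2*k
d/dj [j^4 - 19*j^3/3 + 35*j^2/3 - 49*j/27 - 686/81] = 4*j^3 - 19*j^2 + 70*j/3 - 49/27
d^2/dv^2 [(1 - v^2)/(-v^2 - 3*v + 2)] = 2*(-3*v^3 + 3*v^2 - 9*v - 7)/(v^6 + 9*v^5 + 21*v^4 - 9*v^3 - 42*v^2 + 36*v - 8)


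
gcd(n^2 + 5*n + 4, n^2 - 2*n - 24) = n + 4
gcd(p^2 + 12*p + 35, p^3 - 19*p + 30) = p + 5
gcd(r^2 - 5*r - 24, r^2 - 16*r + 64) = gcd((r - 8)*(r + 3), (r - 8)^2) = r - 8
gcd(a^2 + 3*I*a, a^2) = a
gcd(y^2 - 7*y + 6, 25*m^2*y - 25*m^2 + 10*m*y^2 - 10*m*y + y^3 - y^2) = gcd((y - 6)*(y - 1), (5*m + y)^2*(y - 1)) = y - 1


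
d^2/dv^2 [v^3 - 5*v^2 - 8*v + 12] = 6*v - 10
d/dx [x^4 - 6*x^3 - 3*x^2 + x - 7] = 4*x^3 - 18*x^2 - 6*x + 1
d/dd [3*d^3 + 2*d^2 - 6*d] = 9*d^2 + 4*d - 6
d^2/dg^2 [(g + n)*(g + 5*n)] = 2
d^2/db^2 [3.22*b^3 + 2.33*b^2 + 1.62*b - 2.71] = 19.32*b + 4.66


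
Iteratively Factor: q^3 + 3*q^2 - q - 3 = (q - 1)*(q^2 + 4*q + 3) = (q - 1)*(q + 1)*(q + 3)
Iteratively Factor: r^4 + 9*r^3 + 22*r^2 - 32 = (r + 4)*(r^3 + 5*r^2 + 2*r - 8) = (r - 1)*(r + 4)*(r^2 + 6*r + 8) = (r - 1)*(r + 4)^2*(r + 2)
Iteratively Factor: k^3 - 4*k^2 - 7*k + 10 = (k - 1)*(k^2 - 3*k - 10) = (k - 5)*(k - 1)*(k + 2)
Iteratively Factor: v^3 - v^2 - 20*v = (v + 4)*(v^2 - 5*v) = v*(v + 4)*(v - 5)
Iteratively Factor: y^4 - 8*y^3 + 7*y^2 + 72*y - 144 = (y - 4)*(y^3 - 4*y^2 - 9*y + 36) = (y - 4)*(y - 3)*(y^2 - y - 12) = (y - 4)*(y - 3)*(y + 3)*(y - 4)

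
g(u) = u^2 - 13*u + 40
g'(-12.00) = -37.00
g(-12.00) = 340.00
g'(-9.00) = -31.00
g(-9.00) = 238.00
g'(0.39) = -12.22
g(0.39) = 35.08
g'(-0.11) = -13.22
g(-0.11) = 41.44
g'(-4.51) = -22.02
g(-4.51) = 118.97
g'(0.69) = -11.62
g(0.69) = 31.51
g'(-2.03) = -17.06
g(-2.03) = 70.51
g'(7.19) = 1.38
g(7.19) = -1.77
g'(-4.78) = -22.56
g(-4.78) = 124.99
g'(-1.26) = -15.52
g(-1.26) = 57.97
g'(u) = 2*u - 13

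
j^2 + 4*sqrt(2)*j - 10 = (j - sqrt(2))*(j + 5*sqrt(2))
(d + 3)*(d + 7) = d^2 + 10*d + 21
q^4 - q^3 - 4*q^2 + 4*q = q*(q - 2)*(q - 1)*(q + 2)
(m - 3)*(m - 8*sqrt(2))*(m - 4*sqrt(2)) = m^3 - 12*sqrt(2)*m^2 - 3*m^2 + 36*sqrt(2)*m + 64*m - 192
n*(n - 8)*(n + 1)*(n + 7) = n^4 - 57*n^2 - 56*n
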